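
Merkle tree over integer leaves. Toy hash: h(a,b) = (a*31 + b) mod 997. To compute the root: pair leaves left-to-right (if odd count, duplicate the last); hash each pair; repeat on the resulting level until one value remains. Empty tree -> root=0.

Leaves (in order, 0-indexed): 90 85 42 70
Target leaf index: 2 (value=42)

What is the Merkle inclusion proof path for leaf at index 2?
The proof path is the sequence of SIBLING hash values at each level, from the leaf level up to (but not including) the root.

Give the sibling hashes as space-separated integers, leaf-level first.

Answer: 70 881

Derivation:
L0 (leaves): [90, 85, 42, 70], target index=2
L1: h(90,85)=(90*31+85)%997=881 [pair 0] h(42,70)=(42*31+70)%997=375 [pair 1] -> [881, 375]
  Sibling for proof at L0: 70
L2: h(881,375)=(881*31+375)%997=767 [pair 0] -> [767]
  Sibling for proof at L1: 881
Root: 767
Proof path (sibling hashes from leaf to root): [70, 881]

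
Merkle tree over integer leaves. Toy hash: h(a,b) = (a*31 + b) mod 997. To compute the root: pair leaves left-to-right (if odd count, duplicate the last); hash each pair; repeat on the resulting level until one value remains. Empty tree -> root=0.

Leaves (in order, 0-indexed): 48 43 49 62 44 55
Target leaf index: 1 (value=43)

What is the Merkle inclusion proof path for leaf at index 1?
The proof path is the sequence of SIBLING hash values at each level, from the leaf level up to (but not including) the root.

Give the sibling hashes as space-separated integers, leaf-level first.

L0 (leaves): [48, 43, 49, 62, 44, 55], target index=1
L1: h(48,43)=(48*31+43)%997=534 [pair 0] h(49,62)=(49*31+62)%997=584 [pair 1] h(44,55)=(44*31+55)%997=422 [pair 2] -> [534, 584, 422]
  Sibling for proof at L0: 48
L2: h(534,584)=(534*31+584)%997=189 [pair 0] h(422,422)=(422*31+422)%997=543 [pair 1] -> [189, 543]
  Sibling for proof at L1: 584
L3: h(189,543)=(189*31+543)%997=420 [pair 0] -> [420]
  Sibling for proof at L2: 543
Root: 420
Proof path (sibling hashes from leaf to root): [48, 584, 543]

Answer: 48 584 543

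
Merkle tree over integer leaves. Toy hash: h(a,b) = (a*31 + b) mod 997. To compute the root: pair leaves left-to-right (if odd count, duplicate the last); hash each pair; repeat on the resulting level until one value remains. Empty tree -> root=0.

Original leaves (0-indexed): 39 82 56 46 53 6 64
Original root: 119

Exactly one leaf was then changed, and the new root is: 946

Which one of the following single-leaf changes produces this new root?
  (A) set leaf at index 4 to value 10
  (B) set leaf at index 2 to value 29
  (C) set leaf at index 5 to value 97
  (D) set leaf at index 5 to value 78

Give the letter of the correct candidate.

Answer: C

Derivation:
Original leaves: [39, 82, 56, 46, 53, 6, 64]
Target new root: 946
Try each candidate change and compute the resulting root:
Candidate A: set leaf[4] = 10 -> leaves = [39, 82, 56, 46, 10, 6, 64]
  L0: [39, 82, 56, 46, 10, 6, 64]
  L1: h(39,82)=(39*31+82)%997=294 h(56,46)=(56*31+46)%997=785 h(10,6)=(10*31+6)%997=316 h(64,64)=(64*31+64)%997=54 -> [294, 785, 316, 54]
  L2: h(294,785)=(294*31+785)%997=926 h(316,54)=(316*31+54)%997=877 -> [926, 877]
  L3: h(926,877)=(926*31+877)%997=670 -> [670]
  root = 670 != target 946
Candidate B: set leaf[2] = 29 -> leaves = [39, 82, 29, 46, 53, 6, 64]
  L0: [39, 82, 29, 46, 53, 6, 64]
  L1: h(39,82)=(39*31+82)%997=294 h(29,46)=(29*31+46)%997=945 h(53,6)=(53*31+6)%997=652 h(64,64)=(64*31+64)%997=54 -> [294, 945, 652, 54]
  L2: h(294,945)=(294*31+945)%997=89 h(652,54)=(652*31+54)%997=326 -> [89, 326]
  L3: h(89,326)=(89*31+326)%997=94 -> [94]
  root = 94 != target 946
Candidate C: set leaf[5] = 97 -> leaves = [39, 82, 56, 46, 53, 97, 64]
  L0: [39, 82, 56, 46, 53, 97, 64]
  L1: h(39,82)=(39*31+82)%997=294 h(56,46)=(56*31+46)%997=785 h(53,97)=(53*31+97)%997=743 h(64,64)=(64*31+64)%997=54 -> [294, 785, 743, 54]
  L2: h(294,785)=(294*31+785)%997=926 h(743,54)=(743*31+54)%997=156 -> [926, 156]
  L3: h(926,156)=(926*31+156)%997=946 -> [946]
  root = 946 == target 946  ** MATCH **
Candidate D: set leaf[5] = 78 -> leaves = [39, 82, 56, 46, 53, 78, 64]
  L0: [39, 82, 56, 46, 53, 78, 64]
  L1: h(39,82)=(39*31+82)%997=294 h(56,46)=(56*31+46)%997=785 h(53,78)=(53*31+78)%997=724 h(64,64)=(64*31+64)%997=54 -> [294, 785, 724, 54]
  L2: h(294,785)=(294*31+785)%997=926 h(724,54)=(724*31+54)%997=564 -> [926, 564]
  L3: h(926,564)=(926*31+564)%997=357 -> [357]
  root = 357 != target 946
Candidate C produces the target root.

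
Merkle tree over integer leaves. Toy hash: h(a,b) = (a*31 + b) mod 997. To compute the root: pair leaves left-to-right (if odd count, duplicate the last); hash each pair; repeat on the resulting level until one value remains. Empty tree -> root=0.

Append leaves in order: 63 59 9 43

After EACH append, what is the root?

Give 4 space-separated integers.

After append 63 (leaves=[63]):
  L0: [63]
  root=63
After append 59 (leaves=[63, 59]):
  L0: [63, 59]
  L1: h(63,59)=(63*31+59)%997=18 -> [18]
  root=18
After append 9 (leaves=[63, 59, 9]):
  L0: [63, 59, 9]
  L1: h(63,59)=(63*31+59)%997=18 h(9,9)=(9*31+9)%997=288 -> [18, 288]
  L2: h(18,288)=(18*31+288)%997=846 -> [846]
  root=846
After append 43 (leaves=[63, 59, 9, 43]):
  L0: [63, 59, 9, 43]
  L1: h(63,59)=(63*31+59)%997=18 h(9,43)=(9*31+43)%997=322 -> [18, 322]
  L2: h(18,322)=(18*31+322)%997=880 -> [880]
  root=880

Answer: 63 18 846 880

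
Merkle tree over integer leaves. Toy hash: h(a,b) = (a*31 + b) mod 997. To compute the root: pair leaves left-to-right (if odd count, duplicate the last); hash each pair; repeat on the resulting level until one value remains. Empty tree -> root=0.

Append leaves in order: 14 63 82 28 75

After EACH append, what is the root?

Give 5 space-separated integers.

Answer: 14 497 85 31 992

Derivation:
After append 14 (leaves=[14]):
  L0: [14]
  root=14
After append 63 (leaves=[14, 63]):
  L0: [14, 63]
  L1: h(14,63)=(14*31+63)%997=497 -> [497]
  root=497
After append 82 (leaves=[14, 63, 82]):
  L0: [14, 63, 82]
  L1: h(14,63)=(14*31+63)%997=497 h(82,82)=(82*31+82)%997=630 -> [497, 630]
  L2: h(497,630)=(497*31+630)%997=85 -> [85]
  root=85
After append 28 (leaves=[14, 63, 82, 28]):
  L0: [14, 63, 82, 28]
  L1: h(14,63)=(14*31+63)%997=497 h(82,28)=(82*31+28)%997=576 -> [497, 576]
  L2: h(497,576)=(497*31+576)%997=31 -> [31]
  root=31
After append 75 (leaves=[14, 63, 82, 28, 75]):
  L0: [14, 63, 82, 28, 75]
  L1: h(14,63)=(14*31+63)%997=497 h(82,28)=(82*31+28)%997=576 h(75,75)=(75*31+75)%997=406 -> [497, 576, 406]
  L2: h(497,576)=(497*31+576)%997=31 h(406,406)=(406*31+406)%997=31 -> [31, 31]
  L3: h(31,31)=(31*31+31)%997=992 -> [992]
  root=992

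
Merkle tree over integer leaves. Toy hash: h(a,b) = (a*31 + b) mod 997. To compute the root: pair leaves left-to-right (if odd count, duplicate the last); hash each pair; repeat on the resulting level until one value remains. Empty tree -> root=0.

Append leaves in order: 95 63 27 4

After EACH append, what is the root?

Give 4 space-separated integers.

Answer: 95 17 394 371

Derivation:
After append 95 (leaves=[95]):
  L0: [95]
  root=95
After append 63 (leaves=[95, 63]):
  L0: [95, 63]
  L1: h(95,63)=(95*31+63)%997=17 -> [17]
  root=17
After append 27 (leaves=[95, 63, 27]):
  L0: [95, 63, 27]
  L1: h(95,63)=(95*31+63)%997=17 h(27,27)=(27*31+27)%997=864 -> [17, 864]
  L2: h(17,864)=(17*31+864)%997=394 -> [394]
  root=394
After append 4 (leaves=[95, 63, 27, 4]):
  L0: [95, 63, 27, 4]
  L1: h(95,63)=(95*31+63)%997=17 h(27,4)=(27*31+4)%997=841 -> [17, 841]
  L2: h(17,841)=(17*31+841)%997=371 -> [371]
  root=371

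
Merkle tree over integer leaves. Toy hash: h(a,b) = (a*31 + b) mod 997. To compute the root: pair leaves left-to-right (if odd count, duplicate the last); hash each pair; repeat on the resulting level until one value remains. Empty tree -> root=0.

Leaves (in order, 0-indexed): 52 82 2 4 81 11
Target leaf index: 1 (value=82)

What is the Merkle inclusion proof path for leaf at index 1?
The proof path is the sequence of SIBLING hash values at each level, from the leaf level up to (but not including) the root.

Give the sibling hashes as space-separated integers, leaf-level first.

Answer: 52 66 944

Derivation:
L0 (leaves): [52, 82, 2, 4, 81, 11], target index=1
L1: h(52,82)=(52*31+82)%997=697 [pair 0] h(2,4)=(2*31+4)%997=66 [pair 1] h(81,11)=(81*31+11)%997=528 [pair 2] -> [697, 66, 528]
  Sibling for proof at L0: 52
L2: h(697,66)=(697*31+66)%997=736 [pair 0] h(528,528)=(528*31+528)%997=944 [pair 1] -> [736, 944]
  Sibling for proof at L1: 66
L3: h(736,944)=(736*31+944)%997=829 [pair 0] -> [829]
  Sibling for proof at L2: 944
Root: 829
Proof path (sibling hashes from leaf to root): [52, 66, 944]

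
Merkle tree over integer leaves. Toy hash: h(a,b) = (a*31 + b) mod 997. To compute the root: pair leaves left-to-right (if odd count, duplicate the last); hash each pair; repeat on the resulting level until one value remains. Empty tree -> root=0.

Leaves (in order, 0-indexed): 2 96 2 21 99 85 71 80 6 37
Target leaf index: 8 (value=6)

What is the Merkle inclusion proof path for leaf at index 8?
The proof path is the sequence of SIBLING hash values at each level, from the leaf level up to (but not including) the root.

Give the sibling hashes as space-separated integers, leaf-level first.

Answer: 37 223 157 231

Derivation:
L0 (leaves): [2, 96, 2, 21, 99, 85, 71, 80, 6, 37], target index=8
L1: h(2,96)=(2*31+96)%997=158 [pair 0] h(2,21)=(2*31+21)%997=83 [pair 1] h(99,85)=(99*31+85)%997=163 [pair 2] h(71,80)=(71*31+80)%997=287 [pair 3] h(6,37)=(6*31+37)%997=223 [pair 4] -> [158, 83, 163, 287, 223]
  Sibling for proof at L0: 37
L2: h(158,83)=(158*31+83)%997=993 [pair 0] h(163,287)=(163*31+287)%997=355 [pair 1] h(223,223)=(223*31+223)%997=157 [pair 2] -> [993, 355, 157]
  Sibling for proof at L1: 223
L3: h(993,355)=(993*31+355)%997=231 [pair 0] h(157,157)=(157*31+157)%997=39 [pair 1] -> [231, 39]
  Sibling for proof at L2: 157
L4: h(231,39)=(231*31+39)%997=221 [pair 0] -> [221]
  Sibling for proof at L3: 231
Root: 221
Proof path (sibling hashes from leaf to root): [37, 223, 157, 231]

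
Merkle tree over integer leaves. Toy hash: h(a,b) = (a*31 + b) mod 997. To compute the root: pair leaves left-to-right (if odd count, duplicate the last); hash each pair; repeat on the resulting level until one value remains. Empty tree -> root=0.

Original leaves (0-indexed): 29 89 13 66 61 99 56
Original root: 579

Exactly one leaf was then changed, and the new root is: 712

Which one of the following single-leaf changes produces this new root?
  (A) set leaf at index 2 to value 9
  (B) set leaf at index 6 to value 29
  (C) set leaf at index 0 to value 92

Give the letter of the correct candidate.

Answer: B

Derivation:
Original leaves: [29, 89, 13, 66, 61, 99, 56]
Target new root: 712
Try each candidate change and compute the resulting root:
Candidate A: set leaf[2] = 9 -> leaves = [29, 89, 9, 66, 61, 99, 56]
  L0: [29, 89, 9, 66, 61, 99, 56]
  L1: h(29,89)=(29*31+89)%997=988 h(9,66)=(9*31+66)%997=345 h(61,99)=(61*31+99)%997=993 h(56,56)=(56*31+56)%997=795 -> [988, 345, 993, 795]
  L2: h(988,345)=(988*31+345)%997=66 h(993,795)=(993*31+795)%997=671 -> [66, 671]
  L3: h(66,671)=(66*31+671)%997=723 -> [723]
  root = 723 != target 712
Candidate B: set leaf[6] = 29 -> leaves = [29, 89, 13, 66, 61, 99, 29]
  L0: [29, 89, 13, 66, 61, 99, 29]
  L1: h(29,89)=(29*31+89)%997=988 h(13,66)=(13*31+66)%997=469 h(61,99)=(61*31+99)%997=993 h(29,29)=(29*31+29)%997=928 -> [988, 469, 993, 928]
  L2: h(988,469)=(988*31+469)%997=190 h(993,928)=(993*31+928)%997=804 -> [190, 804]
  L3: h(190,804)=(190*31+804)%997=712 -> [712]
  root = 712 == target 712  ** MATCH **
Candidate C: set leaf[0] = 92 -> leaves = [92, 89, 13, 66, 61, 99, 56]
  L0: [92, 89, 13, 66, 61, 99, 56]
  L1: h(92,89)=(92*31+89)%997=947 h(13,66)=(13*31+66)%997=469 h(61,99)=(61*31+99)%997=993 h(56,56)=(56*31+56)%997=795 -> [947, 469, 993, 795]
  L2: h(947,469)=(947*31+469)%997=913 h(993,795)=(993*31+795)%997=671 -> [913, 671]
  L3: h(913,671)=(913*31+671)%997=61 -> [61]
  root = 61 != target 712
Candidate B produces the target root.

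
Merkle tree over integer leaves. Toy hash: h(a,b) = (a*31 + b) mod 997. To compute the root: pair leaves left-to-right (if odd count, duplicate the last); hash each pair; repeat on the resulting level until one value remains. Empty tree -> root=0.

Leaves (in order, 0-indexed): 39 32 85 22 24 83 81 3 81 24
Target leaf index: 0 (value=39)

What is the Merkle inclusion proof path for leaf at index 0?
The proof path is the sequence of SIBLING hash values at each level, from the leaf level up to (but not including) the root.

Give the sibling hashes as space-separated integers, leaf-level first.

L0 (leaves): [39, 32, 85, 22, 24, 83, 81, 3, 81, 24], target index=0
L1: h(39,32)=(39*31+32)%997=244 [pair 0] h(85,22)=(85*31+22)%997=663 [pair 1] h(24,83)=(24*31+83)%997=827 [pair 2] h(81,3)=(81*31+3)%997=520 [pair 3] h(81,24)=(81*31+24)%997=541 [pair 4] -> [244, 663, 827, 520, 541]
  Sibling for proof at L0: 32
L2: h(244,663)=(244*31+663)%997=251 [pair 0] h(827,520)=(827*31+520)%997=235 [pair 1] h(541,541)=(541*31+541)%997=363 [pair 2] -> [251, 235, 363]
  Sibling for proof at L1: 663
L3: h(251,235)=(251*31+235)%997=40 [pair 0] h(363,363)=(363*31+363)%997=649 [pair 1] -> [40, 649]
  Sibling for proof at L2: 235
L4: h(40,649)=(40*31+649)%997=892 [pair 0] -> [892]
  Sibling for proof at L3: 649
Root: 892
Proof path (sibling hashes from leaf to root): [32, 663, 235, 649]

Answer: 32 663 235 649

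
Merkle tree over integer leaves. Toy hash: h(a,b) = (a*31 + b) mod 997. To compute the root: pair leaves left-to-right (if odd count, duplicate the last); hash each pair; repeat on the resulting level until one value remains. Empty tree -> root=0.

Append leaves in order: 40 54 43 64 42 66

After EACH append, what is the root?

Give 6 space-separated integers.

Answer: 40 297 613 634 848 619

Derivation:
After append 40 (leaves=[40]):
  L0: [40]
  root=40
After append 54 (leaves=[40, 54]):
  L0: [40, 54]
  L1: h(40,54)=(40*31+54)%997=297 -> [297]
  root=297
After append 43 (leaves=[40, 54, 43]):
  L0: [40, 54, 43]
  L1: h(40,54)=(40*31+54)%997=297 h(43,43)=(43*31+43)%997=379 -> [297, 379]
  L2: h(297,379)=(297*31+379)%997=613 -> [613]
  root=613
After append 64 (leaves=[40, 54, 43, 64]):
  L0: [40, 54, 43, 64]
  L1: h(40,54)=(40*31+54)%997=297 h(43,64)=(43*31+64)%997=400 -> [297, 400]
  L2: h(297,400)=(297*31+400)%997=634 -> [634]
  root=634
After append 42 (leaves=[40, 54, 43, 64, 42]):
  L0: [40, 54, 43, 64, 42]
  L1: h(40,54)=(40*31+54)%997=297 h(43,64)=(43*31+64)%997=400 h(42,42)=(42*31+42)%997=347 -> [297, 400, 347]
  L2: h(297,400)=(297*31+400)%997=634 h(347,347)=(347*31+347)%997=137 -> [634, 137]
  L3: h(634,137)=(634*31+137)%997=848 -> [848]
  root=848
After append 66 (leaves=[40, 54, 43, 64, 42, 66]):
  L0: [40, 54, 43, 64, 42, 66]
  L1: h(40,54)=(40*31+54)%997=297 h(43,64)=(43*31+64)%997=400 h(42,66)=(42*31+66)%997=371 -> [297, 400, 371]
  L2: h(297,400)=(297*31+400)%997=634 h(371,371)=(371*31+371)%997=905 -> [634, 905]
  L3: h(634,905)=(634*31+905)%997=619 -> [619]
  root=619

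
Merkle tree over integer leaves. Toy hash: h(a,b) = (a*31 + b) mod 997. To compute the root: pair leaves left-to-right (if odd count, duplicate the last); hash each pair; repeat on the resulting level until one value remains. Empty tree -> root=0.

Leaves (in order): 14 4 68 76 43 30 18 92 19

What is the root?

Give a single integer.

L0: [14, 4, 68, 76, 43, 30, 18, 92, 19]
L1: h(14,4)=(14*31+4)%997=438 h(68,76)=(68*31+76)%997=190 h(43,30)=(43*31+30)%997=366 h(18,92)=(18*31+92)%997=650 h(19,19)=(19*31+19)%997=608 -> [438, 190, 366, 650, 608]
L2: h(438,190)=(438*31+190)%997=807 h(366,650)=(366*31+650)%997=32 h(608,608)=(608*31+608)%997=513 -> [807, 32, 513]
L3: h(807,32)=(807*31+32)%997=124 h(513,513)=(513*31+513)%997=464 -> [124, 464]
L4: h(124,464)=(124*31+464)%997=320 -> [320]

Answer: 320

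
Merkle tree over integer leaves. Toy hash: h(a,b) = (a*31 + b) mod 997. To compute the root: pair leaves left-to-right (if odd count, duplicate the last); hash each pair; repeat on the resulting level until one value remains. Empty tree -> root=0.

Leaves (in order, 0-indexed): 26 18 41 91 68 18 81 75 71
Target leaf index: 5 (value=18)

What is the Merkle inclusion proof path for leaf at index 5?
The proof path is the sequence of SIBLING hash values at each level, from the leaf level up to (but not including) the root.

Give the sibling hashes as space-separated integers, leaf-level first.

L0 (leaves): [26, 18, 41, 91, 68, 18, 81, 75, 71], target index=5
L1: h(26,18)=(26*31+18)%997=824 [pair 0] h(41,91)=(41*31+91)%997=365 [pair 1] h(68,18)=(68*31+18)%997=132 [pair 2] h(81,75)=(81*31+75)%997=592 [pair 3] h(71,71)=(71*31+71)%997=278 [pair 4] -> [824, 365, 132, 592, 278]
  Sibling for proof at L0: 68
L2: h(824,365)=(824*31+365)%997=984 [pair 0] h(132,592)=(132*31+592)%997=696 [pair 1] h(278,278)=(278*31+278)%997=920 [pair 2] -> [984, 696, 920]
  Sibling for proof at L1: 592
L3: h(984,696)=(984*31+696)%997=293 [pair 0] h(920,920)=(920*31+920)%997=527 [pair 1] -> [293, 527]
  Sibling for proof at L2: 984
L4: h(293,527)=(293*31+527)%997=637 [pair 0] -> [637]
  Sibling for proof at L3: 527
Root: 637
Proof path (sibling hashes from leaf to root): [68, 592, 984, 527]

Answer: 68 592 984 527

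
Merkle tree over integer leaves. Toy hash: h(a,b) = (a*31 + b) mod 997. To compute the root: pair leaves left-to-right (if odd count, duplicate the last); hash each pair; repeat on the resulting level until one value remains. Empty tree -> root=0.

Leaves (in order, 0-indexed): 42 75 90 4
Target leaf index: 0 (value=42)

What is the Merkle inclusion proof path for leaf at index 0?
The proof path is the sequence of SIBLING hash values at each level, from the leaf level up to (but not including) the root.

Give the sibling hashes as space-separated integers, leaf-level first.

L0 (leaves): [42, 75, 90, 4], target index=0
L1: h(42,75)=(42*31+75)%997=380 [pair 0] h(90,4)=(90*31+4)%997=800 [pair 1] -> [380, 800]
  Sibling for proof at L0: 75
L2: h(380,800)=(380*31+800)%997=616 [pair 0] -> [616]
  Sibling for proof at L1: 800
Root: 616
Proof path (sibling hashes from leaf to root): [75, 800]

Answer: 75 800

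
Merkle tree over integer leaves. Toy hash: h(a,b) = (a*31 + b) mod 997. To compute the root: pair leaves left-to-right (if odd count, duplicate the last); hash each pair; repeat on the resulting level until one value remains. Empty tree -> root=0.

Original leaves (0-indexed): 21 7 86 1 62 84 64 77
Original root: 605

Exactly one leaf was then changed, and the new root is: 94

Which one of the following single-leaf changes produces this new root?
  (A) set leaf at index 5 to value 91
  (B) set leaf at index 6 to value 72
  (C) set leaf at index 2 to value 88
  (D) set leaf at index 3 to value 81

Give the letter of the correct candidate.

Original leaves: [21, 7, 86, 1, 62, 84, 64, 77]
Target new root: 94
Try each candidate change and compute the resulting root:
Candidate A: set leaf[5] = 91 -> leaves = [21, 7, 86, 1, 62, 91, 64, 77]
  L0: [21, 7, 86, 1, 62, 91, 64, 77]
  L1: h(21,7)=(21*31+7)%997=658 h(86,1)=(86*31+1)%997=673 h(62,91)=(62*31+91)%997=19 h(64,77)=(64*31+77)%997=67 -> [658, 673, 19, 67]
  L2: h(658,673)=(658*31+673)%997=134 h(19,67)=(19*31+67)%997=656 -> [134, 656]
  L3: h(134,656)=(134*31+656)%997=822 -> [822]
  root = 822 != target 94
Candidate B: set leaf[6] = 72 -> leaves = [21, 7, 86, 1, 62, 84, 72, 77]
  L0: [21, 7, 86, 1, 62, 84, 72, 77]
  L1: h(21,7)=(21*31+7)%997=658 h(86,1)=(86*31+1)%997=673 h(62,84)=(62*31+84)%997=12 h(72,77)=(72*31+77)%997=315 -> [658, 673, 12, 315]
  L2: h(658,673)=(658*31+673)%997=134 h(12,315)=(12*31+315)%997=687 -> [134, 687]
  L3: h(134,687)=(134*31+687)%997=853 -> [853]
  root = 853 != target 94
Candidate C: set leaf[2] = 88 -> leaves = [21, 7, 88, 1, 62, 84, 64, 77]
  L0: [21, 7, 88, 1, 62, 84, 64, 77]
  L1: h(21,7)=(21*31+7)%997=658 h(88,1)=(88*31+1)%997=735 h(62,84)=(62*31+84)%997=12 h(64,77)=(64*31+77)%997=67 -> [658, 735, 12, 67]
  L2: h(658,735)=(658*31+735)%997=196 h(12,67)=(12*31+67)%997=439 -> [196, 439]
  L3: h(196,439)=(196*31+439)%997=533 -> [533]
  root = 533 != target 94
Candidate D: set leaf[3] = 81 -> leaves = [21, 7, 86, 81, 62, 84, 64, 77]
  L0: [21, 7, 86, 81, 62, 84, 64, 77]
  L1: h(21,7)=(21*31+7)%997=658 h(86,81)=(86*31+81)%997=753 h(62,84)=(62*31+84)%997=12 h(64,77)=(64*31+77)%997=67 -> [658, 753, 12, 67]
  L2: h(658,753)=(658*31+753)%997=214 h(12,67)=(12*31+67)%997=439 -> [214, 439]
  L3: h(214,439)=(214*31+439)%997=94 -> [94]
  root = 94 == target 94  ** MATCH **
Candidate D produces the target root.

Answer: D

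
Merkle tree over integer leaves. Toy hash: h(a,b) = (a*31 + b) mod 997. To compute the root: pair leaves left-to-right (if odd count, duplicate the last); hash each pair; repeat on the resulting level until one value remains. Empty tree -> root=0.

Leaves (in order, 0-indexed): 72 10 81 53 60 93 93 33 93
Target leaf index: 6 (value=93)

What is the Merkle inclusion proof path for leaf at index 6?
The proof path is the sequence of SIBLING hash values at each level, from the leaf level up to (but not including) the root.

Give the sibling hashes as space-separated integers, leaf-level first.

L0 (leaves): [72, 10, 81, 53, 60, 93, 93, 33, 93], target index=6
L1: h(72,10)=(72*31+10)%997=248 [pair 0] h(81,53)=(81*31+53)%997=570 [pair 1] h(60,93)=(60*31+93)%997=956 [pair 2] h(93,33)=(93*31+33)%997=922 [pair 3] h(93,93)=(93*31+93)%997=982 [pair 4] -> [248, 570, 956, 922, 982]
  Sibling for proof at L0: 33
L2: h(248,570)=(248*31+570)%997=282 [pair 0] h(956,922)=(956*31+922)%997=648 [pair 1] h(982,982)=(982*31+982)%997=517 [pair 2] -> [282, 648, 517]
  Sibling for proof at L1: 956
L3: h(282,648)=(282*31+648)%997=417 [pair 0] h(517,517)=(517*31+517)%997=592 [pair 1] -> [417, 592]
  Sibling for proof at L2: 282
L4: h(417,592)=(417*31+592)%997=558 [pair 0] -> [558]
  Sibling for proof at L3: 592
Root: 558
Proof path (sibling hashes from leaf to root): [33, 956, 282, 592]

Answer: 33 956 282 592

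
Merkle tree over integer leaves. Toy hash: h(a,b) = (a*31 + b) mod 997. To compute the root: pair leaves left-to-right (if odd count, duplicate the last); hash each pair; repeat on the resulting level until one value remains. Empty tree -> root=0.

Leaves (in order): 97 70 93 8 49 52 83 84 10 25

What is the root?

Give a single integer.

L0: [97, 70, 93, 8, 49, 52, 83, 84, 10, 25]
L1: h(97,70)=(97*31+70)%997=86 h(93,8)=(93*31+8)%997=897 h(49,52)=(49*31+52)%997=574 h(83,84)=(83*31+84)%997=663 h(10,25)=(10*31+25)%997=335 -> [86, 897, 574, 663, 335]
L2: h(86,897)=(86*31+897)%997=572 h(574,663)=(574*31+663)%997=511 h(335,335)=(335*31+335)%997=750 -> [572, 511, 750]
L3: h(572,511)=(572*31+511)%997=297 h(750,750)=(750*31+750)%997=72 -> [297, 72]
L4: h(297,72)=(297*31+72)%997=306 -> [306]

Answer: 306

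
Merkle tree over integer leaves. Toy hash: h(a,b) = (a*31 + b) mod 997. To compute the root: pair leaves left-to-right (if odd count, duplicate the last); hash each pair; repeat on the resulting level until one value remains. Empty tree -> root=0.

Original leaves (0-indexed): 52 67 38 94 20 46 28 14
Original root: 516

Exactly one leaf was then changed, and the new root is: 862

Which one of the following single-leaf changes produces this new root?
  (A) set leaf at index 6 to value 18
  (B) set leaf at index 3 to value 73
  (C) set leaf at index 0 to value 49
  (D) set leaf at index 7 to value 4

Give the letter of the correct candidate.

Original leaves: [52, 67, 38, 94, 20, 46, 28, 14]
Target new root: 862
Try each candidate change and compute the resulting root:
Candidate A: set leaf[6] = 18 -> leaves = [52, 67, 38, 94, 20, 46, 18, 14]
  L0: [52, 67, 38, 94, 20, 46, 18, 14]
  L1: h(52,67)=(52*31+67)%997=682 h(38,94)=(38*31+94)%997=275 h(20,46)=(20*31+46)%997=666 h(18,14)=(18*31+14)%997=572 -> [682, 275, 666, 572]
  L2: h(682,275)=(682*31+275)%997=480 h(666,572)=(666*31+572)%997=281 -> [480, 281]
  L3: h(480,281)=(480*31+281)%997=206 -> [206]
  root = 206 != target 862
Candidate B: set leaf[3] = 73 -> leaves = [52, 67, 38, 73, 20, 46, 28, 14]
  L0: [52, 67, 38, 73, 20, 46, 28, 14]
  L1: h(52,67)=(52*31+67)%997=682 h(38,73)=(38*31+73)%997=254 h(20,46)=(20*31+46)%997=666 h(28,14)=(28*31+14)%997=882 -> [682, 254, 666, 882]
  L2: h(682,254)=(682*31+254)%997=459 h(666,882)=(666*31+882)%997=591 -> [459, 591]
  L3: h(459,591)=(459*31+591)%997=862 -> [862]
  root = 862 == target 862  ** MATCH **
Candidate C: set leaf[0] = 49 -> leaves = [49, 67, 38, 94, 20, 46, 28, 14]
  L0: [49, 67, 38, 94, 20, 46, 28, 14]
  L1: h(49,67)=(49*31+67)%997=589 h(38,94)=(38*31+94)%997=275 h(20,46)=(20*31+46)%997=666 h(28,14)=(28*31+14)%997=882 -> [589, 275, 666, 882]
  L2: h(589,275)=(589*31+275)%997=588 h(666,882)=(666*31+882)%997=591 -> [588, 591]
  L3: h(588,591)=(588*31+591)%997=873 -> [873]
  root = 873 != target 862
Candidate D: set leaf[7] = 4 -> leaves = [52, 67, 38, 94, 20, 46, 28, 4]
  L0: [52, 67, 38, 94, 20, 46, 28, 4]
  L1: h(52,67)=(52*31+67)%997=682 h(38,94)=(38*31+94)%997=275 h(20,46)=(20*31+46)%997=666 h(28,4)=(28*31+4)%997=872 -> [682, 275, 666, 872]
  L2: h(682,275)=(682*31+275)%997=480 h(666,872)=(666*31+872)%997=581 -> [480, 581]
  L3: h(480,581)=(480*31+581)%997=506 -> [506]
  root = 506 != target 862
Candidate B produces the target root.

Answer: B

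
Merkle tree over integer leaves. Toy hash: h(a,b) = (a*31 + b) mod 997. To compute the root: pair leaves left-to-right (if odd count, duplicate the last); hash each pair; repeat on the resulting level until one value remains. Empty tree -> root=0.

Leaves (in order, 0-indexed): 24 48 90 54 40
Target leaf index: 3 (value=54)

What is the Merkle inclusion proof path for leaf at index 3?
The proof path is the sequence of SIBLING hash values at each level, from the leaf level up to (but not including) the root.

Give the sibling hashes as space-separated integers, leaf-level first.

Answer: 90 792 83

Derivation:
L0 (leaves): [24, 48, 90, 54, 40], target index=3
L1: h(24,48)=(24*31+48)%997=792 [pair 0] h(90,54)=(90*31+54)%997=850 [pair 1] h(40,40)=(40*31+40)%997=283 [pair 2] -> [792, 850, 283]
  Sibling for proof at L0: 90
L2: h(792,850)=(792*31+850)%997=477 [pair 0] h(283,283)=(283*31+283)%997=83 [pair 1] -> [477, 83]
  Sibling for proof at L1: 792
L3: h(477,83)=(477*31+83)%997=912 [pair 0] -> [912]
  Sibling for proof at L2: 83
Root: 912
Proof path (sibling hashes from leaf to root): [90, 792, 83]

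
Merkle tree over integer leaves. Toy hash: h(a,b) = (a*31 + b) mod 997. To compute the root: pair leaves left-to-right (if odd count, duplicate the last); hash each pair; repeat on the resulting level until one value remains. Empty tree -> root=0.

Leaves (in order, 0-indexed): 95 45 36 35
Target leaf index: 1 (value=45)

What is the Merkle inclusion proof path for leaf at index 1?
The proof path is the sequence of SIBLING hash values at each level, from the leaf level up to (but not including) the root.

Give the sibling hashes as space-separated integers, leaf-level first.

L0 (leaves): [95, 45, 36, 35], target index=1
L1: h(95,45)=(95*31+45)%997=996 [pair 0] h(36,35)=(36*31+35)%997=154 [pair 1] -> [996, 154]
  Sibling for proof at L0: 95
L2: h(996,154)=(996*31+154)%997=123 [pair 0] -> [123]
  Sibling for proof at L1: 154
Root: 123
Proof path (sibling hashes from leaf to root): [95, 154]

Answer: 95 154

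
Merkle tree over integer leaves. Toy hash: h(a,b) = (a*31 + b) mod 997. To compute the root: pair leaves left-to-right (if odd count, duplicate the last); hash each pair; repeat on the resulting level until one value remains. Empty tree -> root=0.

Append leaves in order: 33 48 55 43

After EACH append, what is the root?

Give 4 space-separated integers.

After append 33 (leaves=[33]):
  L0: [33]
  root=33
After append 48 (leaves=[33, 48]):
  L0: [33, 48]
  L1: h(33,48)=(33*31+48)%997=74 -> [74]
  root=74
After append 55 (leaves=[33, 48, 55]):
  L0: [33, 48, 55]
  L1: h(33,48)=(33*31+48)%997=74 h(55,55)=(55*31+55)%997=763 -> [74, 763]
  L2: h(74,763)=(74*31+763)%997=66 -> [66]
  root=66
After append 43 (leaves=[33, 48, 55, 43]):
  L0: [33, 48, 55, 43]
  L1: h(33,48)=(33*31+48)%997=74 h(55,43)=(55*31+43)%997=751 -> [74, 751]
  L2: h(74,751)=(74*31+751)%997=54 -> [54]
  root=54

Answer: 33 74 66 54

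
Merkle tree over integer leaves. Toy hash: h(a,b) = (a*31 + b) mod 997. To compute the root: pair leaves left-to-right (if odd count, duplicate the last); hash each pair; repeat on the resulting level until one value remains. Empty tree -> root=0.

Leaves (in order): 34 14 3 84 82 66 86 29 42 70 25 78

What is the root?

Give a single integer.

L0: [34, 14, 3, 84, 82, 66, 86, 29, 42, 70, 25, 78]
L1: h(34,14)=(34*31+14)%997=71 h(3,84)=(3*31+84)%997=177 h(82,66)=(82*31+66)%997=614 h(86,29)=(86*31+29)%997=701 h(42,70)=(42*31+70)%997=375 h(25,78)=(25*31+78)%997=853 -> [71, 177, 614, 701, 375, 853]
L2: h(71,177)=(71*31+177)%997=384 h(614,701)=(614*31+701)%997=792 h(375,853)=(375*31+853)%997=514 -> [384, 792, 514]
L3: h(384,792)=(384*31+792)%997=732 h(514,514)=(514*31+514)%997=496 -> [732, 496]
L4: h(732,496)=(732*31+496)%997=257 -> [257]

Answer: 257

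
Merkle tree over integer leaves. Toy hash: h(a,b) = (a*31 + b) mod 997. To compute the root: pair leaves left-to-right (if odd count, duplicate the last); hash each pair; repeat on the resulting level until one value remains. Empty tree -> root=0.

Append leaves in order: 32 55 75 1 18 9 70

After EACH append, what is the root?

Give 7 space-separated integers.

Answer: 32 50 959 885 5 714 393

Derivation:
After append 32 (leaves=[32]):
  L0: [32]
  root=32
After append 55 (leaves=[32, 55]):
  L0: [32, 55]
  L1: h(32,55)=(32*31+55)%997=50 -> [50]
  root=50
After append 75 (leaves=[32, 55, 75]):
  L0: [32, 55, 75]
  L1: h(32,55)=(32*31+55)%997=50 h(75,75)=(75*31+75)%997=406 -> [50, 406]
  L2: h(50,406)=(50*31+406)%997=959 -> [959]
  root=959
After append 1 (leaves=[32, 55, 75, 1]):
  L0: [32, 55, 75, 1]
  L1: h(32,55)=(32*31+55)%997=50 h(75,1)=(75*31+1)%997=332 -> [50, 332]
  L2: h(50,332)=(50*31+332)%997=885 -> [885]
  root=885
After append 18 (leaves=[32, 55, 75, 1, 18]):
  L0: [32, 55, 75, 1, 18]
  L1: h(32,55)=(32*31+55)%997=50 h(75,1)=(75*31+1)%997=332 h(18,18)=(18*31+18)%997=576 -> [50, 332, 576]
  L2: h(50,332)=(50*31+332)%997=885 h(576,576)=(576*31+576)%997=486 -> [885, 486]
  L3: h(885,486)=(885*31+486)%997=5 -> [5]
  root=5
After append 9 (leaves=[32, 55, 75, 1, 18, 9]):
  L0: [32, 55, 75, 1, 18, 9]
  L1: h(32,55)=(32*31+55)%997=50 h(75,1)=(75*31+1)%997=332 h(18,9)=(18*31+9)%997=567 -> [50, 332, 567]
  L2: h(50,332)=(50*31+332)%997=885 h(567,567)=(567*31+567)%997=198 -> [885, 198]
  L3: h(885,198)=(885*31+198)%997=714 -> [714]
  root=714
After append 70 (leaves=[32, 55, 75, 1, 18, 9, 70]):
  L0: [32, 55, 75, 1, 18, 9, 70]
  L1: h(32,55)=(32*31+55)%997=50 h(75,1)=(75*31+1)%997=332 h(18,9)=(18*31+9)%997=567 h(70,70)=(70*31+70)%997=246 -> [50, 332, 567, 246]
  L2: h(50,332)=(50*31+332)%997=885 h(567,246)=(567*31+246)%997=874 -> [885, 874]
  L3: h(885,874)=(885*31+874)%997=393 -> [393]
  root=393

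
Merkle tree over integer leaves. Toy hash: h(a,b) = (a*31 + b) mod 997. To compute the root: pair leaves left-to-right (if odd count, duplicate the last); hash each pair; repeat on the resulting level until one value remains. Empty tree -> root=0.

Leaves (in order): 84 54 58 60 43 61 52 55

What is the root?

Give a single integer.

L0: [84, 54, 58, 60, 43, 61, 52, 55]
L1: h(84,54)=(84*31+54)%997=664 h(58,60)=(58*31+60)%997=861 h(43,61)=(43*31+61)%997=397 h(52,55)=(52*31+55)%997=670 -> [664, 861, 397, 670]
L2: h(664,861)=(664*31+861)%997=508 h(397,670)=(397*31+670)%997=16 -> [508, 16]
L3: h(508,16)=(508*31+16)%997=809 -> [809]

Answer: 809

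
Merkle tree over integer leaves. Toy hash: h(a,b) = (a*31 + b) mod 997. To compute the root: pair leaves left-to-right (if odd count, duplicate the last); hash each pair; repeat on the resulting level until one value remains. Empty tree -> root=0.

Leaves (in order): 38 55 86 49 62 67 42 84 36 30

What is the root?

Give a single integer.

L0: [38, 55, 86, 49, 62, 67, 42, 84, 36, 30]
L1: h(38,55)=(38*31+55)%997=236 h(86,49)=(86*31+49)%997=721 h(62,67)=(62*31+67)%997=992 h(42,84)=(42*31+84)%997=389 h(36,30)=(36*31+30)%997=149 -> [236, 721, 992, 389, 149]
L2: h(236,721)=(236*31+721)%997=61 h(992,389)=(992*31+389)%997=234 h(149,149)=(149*31+149)%997=780 -> [61, 234, 780]
L3: h(61,234)=(61*31+234)%997=131 h(780,780)=(780*31+780)%997=35 -> [131, 35]
L4: h(131,35)=(131*31+35)%997=108 -> [108]

Answer: 108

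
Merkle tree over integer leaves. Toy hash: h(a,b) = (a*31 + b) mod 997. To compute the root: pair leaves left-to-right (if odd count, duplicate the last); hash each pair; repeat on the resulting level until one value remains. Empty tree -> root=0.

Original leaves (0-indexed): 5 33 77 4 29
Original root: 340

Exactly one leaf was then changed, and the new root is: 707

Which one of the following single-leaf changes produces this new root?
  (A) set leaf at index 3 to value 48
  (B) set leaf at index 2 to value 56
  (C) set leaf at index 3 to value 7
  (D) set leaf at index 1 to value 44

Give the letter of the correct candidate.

Answer: A

Derivation:
Original leaves: [5, 33, 77, 4, 29]
Target new root: 707
Try each candidate change and compute the resulting root:
Candidate A: set leaf[3] = 48 -> leaves = [5, 33, 77, 48, 29]
  L0: [5, 33, 77, 48, 29]
  L1: h(5,33)=(5*31+33)%997=188 h(77,48)=(77*31+48)%997=441 h(29,29)=(29*31+29)%997=928 -> [188, 441, 928]
  L2: h(188,441)=(188*31+441)%997=287 h(928,928)=(928*31+928)%997=783 -> [287, 783]
  L3: h(287,783)=(287*31+783)%997=707 -> [707]
  root = 707 == target 707  ** MATCH **
Candidate B: set leaf[2] = 56 -> leaves = [5, 33, 56, 4, 29]
  L0: [5, 33, 56, 4, 29]
  L1: h(5,33)=(5*31+33)%997=188 h(56,4)=(56*31+4)%997=743 h(29,29)=(29*31+29)%997=928 -> [188, 743, 928]
  L2: h(188,743)=(188*31+743)%997=589 h(928,928)=(928*31+928)%997=783 -> [589, 783]
  L3: h(589,783)=(589*31+783)%997=99 -> [99]
  root = 99 != target 707
Candidate C: set leaf[3] = 7 -> leaves = [5, 33, 77, 7, 29]
  L0: [5, 33, 77, 7, 29]
  L1: h(5,33)=(5*31+33)%997=188 h(77,7)=(77*31+7)%997=400 h(29,29)=(29*31+29)%997=928 -> [188, 400, 928]
  L2: h(188,400)=(188*31+400)%997=246 h(928,928)=(928*31+928)%997=783 -> [246, 783]
  L3: h(246,783)=(246*31+783)%997=433 -> [433]
  root = 433 != target 707
Candidate D: set leaf[1] = 44 -> leaves = [5, 44, 77, 4, 29]
  L0: [5, 44, 77, 4, 29]
  L1: h(5,44)=(5*31+44)%997=199 h(77,4)=(77*31+4)%997=397 h(29,29)=(29*31+29)%997=928 -> [199, 397, 928]
  L2: h(199,397)=(199*31+397)%997=584 h(928,928)=(928*31+928)%997=783 -> [584, 783]
  L3: h(584,783)=(584*31+783)%997=941 -> [941]
  root = 941 != target 707
Candidate A produces the target root.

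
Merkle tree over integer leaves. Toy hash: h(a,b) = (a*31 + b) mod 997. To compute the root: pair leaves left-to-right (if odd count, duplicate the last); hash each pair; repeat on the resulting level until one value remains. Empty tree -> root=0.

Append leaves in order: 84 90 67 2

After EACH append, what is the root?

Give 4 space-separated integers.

After append 84 (leaves=[84]):
  L0: [84]
  root=84
After append 90 (leaves=[84, 90]):
  L0: [84, 90]
  L1: h(84,90)=(84*31+90)%997=700 -> [700]
  root=700
After append 67 (leaves=[84, 90, 67]):
  L0: [84, 90, 67]
  L1: h(84,90)=(84*31+90)%997=700 h(67,67)=(67*31+67)%997=150 -> [700, 150]
  L2: h(700,150)=(700*31+150)%997=913 -> [913]
  root=913
After append 2 (leaves=[84, 90, 67, 2]):
  L0: [84, 90, 67, 2]
  L1: h(84,90)=(84*31+90)%997=700 h(67,2)=(67*31+2)%997=85 -> [700, 85]
  L2: h(700,85)=(700*31+85)%997=848 -> [848]
  root=848

Answer: 84 700 913 848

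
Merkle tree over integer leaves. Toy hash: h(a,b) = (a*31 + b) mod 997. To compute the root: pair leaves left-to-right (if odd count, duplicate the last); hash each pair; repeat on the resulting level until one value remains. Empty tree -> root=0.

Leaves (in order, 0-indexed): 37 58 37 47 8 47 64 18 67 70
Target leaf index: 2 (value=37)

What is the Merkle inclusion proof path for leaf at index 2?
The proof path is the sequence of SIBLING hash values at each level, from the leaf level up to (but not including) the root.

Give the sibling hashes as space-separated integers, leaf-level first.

Answer: 47 208 180 143

Derivation:
L0 (leaves): [37, 58, 37, 47, 8, 47, 64, 18, 67, 70], target index=2
L1: h(37,58)=(37*31+58)%997=208 [pair 0] h(37,47)=(37*31+47)%997=197 [pair 1] h(8,47)=(8*31+47)%997=295 [pair 2] h(64,18)=(64*31+18)%997=8 [pair 3] h(67,70)=(67*31+70)%997=153 [pair 4] -> [208, 197, 295, 8, 153]
  Sibling for proof at L0: 47
L2: h(208,197)=(208*31+197)%997=663 [pair 0] h(295,8)=(295*31+8)%997=180 [pair 1] h(153,153)=(153*31+153)%997=908 [pair 2] -> [663, 180, 908]
  Sibling for proof at L1: 208
L3: h(663,180)=(663*31+180)%997=793 [pair 0] h(908,908)=(908*31+908)%997=143 [pair 1] -> [793, 143]
  Sibling for proof at L2: 180
L4: h(793,143)=(793*31+143)%997=798 [pair 0] -> [798]
  Sibling for proof at L3: 143
Root: 798
Proof path (sibling hashes from leaf to root): [47, 208, 180, 143]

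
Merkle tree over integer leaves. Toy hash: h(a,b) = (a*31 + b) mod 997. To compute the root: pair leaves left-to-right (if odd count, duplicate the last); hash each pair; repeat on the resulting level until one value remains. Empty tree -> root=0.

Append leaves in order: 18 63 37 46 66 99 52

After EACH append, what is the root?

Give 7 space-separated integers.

Answer: 18 621 495 504 457 516 35

Derivation:
After append 18 (leaves=[18]):
  L0: [18]
  root=18
After append 63 (leaves=[18, 63]):
  L0: [18, 63]
  L1: h(18,63)=(18*31+63)%997=621 -> [621]
  root=621
After append 37 (leaves=[18, 63, 37]):
  L0: [18, 63, 37]
  L1: h(18,63)=(18*31+63)%997=621 h(37,37)=(37*31+37)%997=187 -> [621, 187]
  L2: h(621,187)=(621*31+187)%997=495 -> [495]
  root=495
After append 46 (leaves=[18, 63, 37, 46]):
  L0: [18, 63, 37, 46]
  L1: h(18,63)=(18*31+63)%997=621 h(37,46)=(37*31+46)%997=196 -> [621, 196]
  L2: h(621,196)=(621*31+196)%997=504 -> [504]
  root=504
After append 66 (leaves=[18, 63, 37, 46, 66]):
  L0: [18, 63, 37, 46, 66]
  L1: h(18,63)=(18*31+63)%997=621 h(37,46)=(37*31+46)%997=196 h(66,66)=(66*31+66)%997=118 -> [621, 196, 118]
  L2: h(621,196)=(621*31+196)%997=504 h(118,118)=(118*31+118)%997=785 -> [504, 785]
  L3: h(504,785)=(504*31+785)%997=457 -> [457]
  root=457
After append 99 (leaves=[18, 63, 37, 46, 66, 99]):
  L0: [18, 63, 37, 46, 66, 99]
  L1: h(18,63)=(18*31+63)%997=621 h(37,46)=(37*31+46)%997=196 h(66,99)=(66*31+99)%997=151 -> [621, 196, 151]
  L2: h(621,196)=(621*31+196)%997=504 h(151,151)=(151*31+151)%997=844 -> [504, 844]
  L3: h(504,844)=(504*31+844)%997=516 -> [516]
  root=516
After append 52 (leaves=[18, 63, 37, 46, 66, 99, 52]):
  L0: [18, 63, 37, 46, 66, 99, 52]
  L1: h(18,63)=(18*31+63)%997=621 h(37,46)=(37*31+46)%997=196 h(66,99)=(66*31+99)%997=151 h(52,52)=(52*31+52)%997=667 -> [621, 196, 151, 667]
  L2: h(621,196)=(621*31+196)%997=504 h(151,667)=(151*31+667)%997=363 -> [504, 363]
  L3: h(504,363)=(504*31+363)%997=35 -> [35]
  root=35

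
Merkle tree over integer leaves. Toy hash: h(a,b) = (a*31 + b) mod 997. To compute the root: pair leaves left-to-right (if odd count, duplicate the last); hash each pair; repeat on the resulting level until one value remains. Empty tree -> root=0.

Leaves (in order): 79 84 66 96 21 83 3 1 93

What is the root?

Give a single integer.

L0: [79, 84, 66, 96, 21, 83, 3, 1, 93]
L1: h(79,84)=(79*31+84)%997=539 h(66,96)=(66*31+96)%997=148 h(21,83)=(21*31+83)%997=734 h(3,1)=(3*31+1)%997=94 h(93,93)=(93*31+93)%997=982 -> [539, 148, 734, 94, 982]
L2: h(539,148)=(539*31+148)%997=905 h(734,94)=(734*31+94)%997=914 h(982,982)=(982*31+982)%997=517 -> [905, 914, 517]
L3: h(905,914)=(905*31+914)%997=56 h(517,517)=(517*31+517)%997=592 -> [56, 592]
L4: h(56,592)=(56*31+592)%997=334 -> [334]

Answer: 334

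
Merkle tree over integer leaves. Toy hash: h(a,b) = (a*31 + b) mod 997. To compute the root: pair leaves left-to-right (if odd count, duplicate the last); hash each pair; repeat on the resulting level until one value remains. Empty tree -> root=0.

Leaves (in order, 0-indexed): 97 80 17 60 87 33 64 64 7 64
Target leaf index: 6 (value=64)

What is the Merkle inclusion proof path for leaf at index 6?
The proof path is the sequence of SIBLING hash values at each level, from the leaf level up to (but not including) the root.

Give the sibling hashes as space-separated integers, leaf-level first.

L0 (leaves): [97, 80, 17, 60, 87, 33, 64, 64, 7, 64], target index=6
L1: h(97,80)=(97*31+80)%997=96 [pair 0] h(17,60)=(17*31+60)%997=587 [pair 1] h(87,33)=(87*31+33)%997=736 [pair 2] h(64,64)=(64*31+64)%997=54 [pair 3] h(7,64)=(7*31+64)%997=281 [pair 4] -> [96, 587, 736, 54, 281]
  Sibling for proof at L0: 64
L2: h(96,587)=(96*31+587)%997=572 [pair 0] h(736,54)=(736*31+54)%997=936 [pair 1] h(281,281)=(281*31+281)%997=19 [pair 2] -> [572, 936, 19]
  Sibling for proof at L1: 736
L3: h(572,936)=(572*31+936)%997=722 [pair 0] h(19,19)=(19*31+19)%997=608 [pair 1] -> [722, 608]
  Sibling for proof at L2: 572
L4: h(722,608)=(722*31+608)%997=59 [pair 0] -> [59]
  Sibling for proof at L3: 608
Root: 59
Proof path (sibling hashes from leaf to root): [64, 736, 572, 608]

Answer: 64 736 572 608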